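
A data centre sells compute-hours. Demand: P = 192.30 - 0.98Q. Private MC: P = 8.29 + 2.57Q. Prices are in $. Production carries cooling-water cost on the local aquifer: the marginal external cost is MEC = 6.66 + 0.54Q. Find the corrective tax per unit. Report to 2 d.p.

tax = $30.08 per unit

Social marginal cost = private MC + MEC = 14.95 + 3.11Q.
Set SMC = demand: 14.95 + 3.11Q = 192.30 - 0.98Q → Q* = 43.3619.
The Pigouvian tax equals MEC at Q*: 6.66 + 0.54×43.3619 = 30.0754.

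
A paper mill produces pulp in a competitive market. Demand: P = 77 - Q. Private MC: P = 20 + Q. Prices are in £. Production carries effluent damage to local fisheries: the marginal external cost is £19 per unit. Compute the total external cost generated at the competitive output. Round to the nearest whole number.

Market equilibrium (private): 20 + Q = 77 - Q → Q_m = 28.5000.
Total external cost = MEC × Q_m = 19 × 28.5000 = 541.5000.

£542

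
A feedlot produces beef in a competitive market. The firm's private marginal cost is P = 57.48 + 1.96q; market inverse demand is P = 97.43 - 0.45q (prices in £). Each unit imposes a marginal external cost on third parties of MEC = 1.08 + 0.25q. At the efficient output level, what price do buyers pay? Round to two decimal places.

Social marginal cost = private MC + MEC = 58.56 + 2.21q.
Set SMC = demand: 58.56 + 2.21q = 97.43 - 0.45q → q* = 14.6128.
Consumer price on the demand curve at q*: 97.43 − 0.45×14.6128 = 90.8542.

P = £90.85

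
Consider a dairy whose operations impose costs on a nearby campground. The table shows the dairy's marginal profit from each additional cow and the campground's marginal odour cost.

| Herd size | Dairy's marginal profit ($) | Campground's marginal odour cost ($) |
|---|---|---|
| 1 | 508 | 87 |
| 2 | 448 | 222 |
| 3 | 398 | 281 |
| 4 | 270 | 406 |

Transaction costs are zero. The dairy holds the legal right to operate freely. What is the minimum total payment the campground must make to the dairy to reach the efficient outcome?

$270

Left alone the dairy would choose level 4 (marginal profit stays positive).
Efficient level: k* = 3 (marginal profit ≥ marginal odour cost through 3).
The campground must at least cover the dairy's forgone profit from cutting 4→3: 270 = 270.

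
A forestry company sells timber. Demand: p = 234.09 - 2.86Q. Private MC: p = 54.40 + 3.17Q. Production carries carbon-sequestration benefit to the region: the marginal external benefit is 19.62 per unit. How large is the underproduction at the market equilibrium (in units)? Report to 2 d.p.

3.25 units

Market equilibrium (private): 54.40 + 3.17Q = 234.09 - 2.86Q → Q_m = 29.7993.
Social marginal cost = private MC − MEB = 34.78 + 3.17Q.
Set SMC = demand: 34.78 + 3.17Q = 234.09 - 2.86Q → Q* = 33.0531.
Gap = |29.7993 − 33.0531| = 3.2538.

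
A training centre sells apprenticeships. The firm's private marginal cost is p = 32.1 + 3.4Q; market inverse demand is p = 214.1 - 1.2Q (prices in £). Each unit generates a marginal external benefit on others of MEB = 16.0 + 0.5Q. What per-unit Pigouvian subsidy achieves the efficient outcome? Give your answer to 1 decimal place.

Social marginal cost = private MC − MEB = 16.1 + 2.9Q.
Set SMC = demand: 16.1 + 2.9Q = 214.1 - 1.2Q → Q* = 48.2927.
The Pigouvian subsidy equals MEB at Q*: 16.0 + 0.5×48.2927 = 40.1464.

subsidy = £40.1 per unit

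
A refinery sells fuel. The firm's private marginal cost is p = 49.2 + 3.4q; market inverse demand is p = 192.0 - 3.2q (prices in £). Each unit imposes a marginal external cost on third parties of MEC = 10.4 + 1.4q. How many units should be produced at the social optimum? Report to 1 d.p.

Social marginal cost = private MC + MEC = 59.6 + 4.8q.
Set SMC = demand: 59.6 + 4.8q = 192.0 - 3.2q → q* = 16.5500.

q* = 16.6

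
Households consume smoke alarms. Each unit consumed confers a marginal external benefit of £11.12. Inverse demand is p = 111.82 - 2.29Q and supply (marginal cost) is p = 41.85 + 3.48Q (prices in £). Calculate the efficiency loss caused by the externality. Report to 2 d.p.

DWL = £10.72

Market equilibrium (private): 41.85 + 3.48Q = 111.82 - 2.29Q → Q_m = 12.1265.
Social marginal benefit = demand + MEB = 122.94 - 2.29Q.
Set SMB = MC: 122.94 - 2.29Q = 41.85 + 3.48Q → Q* = 14.0537.
Height of the DWL triangle at Q_m is SMB(Q_m) − MC(Q_m) = MEB(Q_m) = 11.1200.
DWL = ½ × 1.9272 × 11.1200 = 10.7152.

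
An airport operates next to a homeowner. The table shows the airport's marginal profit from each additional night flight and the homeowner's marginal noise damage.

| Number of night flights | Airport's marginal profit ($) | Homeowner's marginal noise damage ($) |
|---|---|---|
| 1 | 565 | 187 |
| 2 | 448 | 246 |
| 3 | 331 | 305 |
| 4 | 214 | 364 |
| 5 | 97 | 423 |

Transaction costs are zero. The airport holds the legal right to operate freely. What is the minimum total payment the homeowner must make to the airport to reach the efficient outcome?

$311

Left alone the airport would choose level 5 (marginal profit stays positive).
Efficient level: k* = 3 (marginal profit ≥ marginal noise damage through 3).
The homeowner must at least cover the airport's forgone profit from cutting 5→3: 214 + 97 = 311.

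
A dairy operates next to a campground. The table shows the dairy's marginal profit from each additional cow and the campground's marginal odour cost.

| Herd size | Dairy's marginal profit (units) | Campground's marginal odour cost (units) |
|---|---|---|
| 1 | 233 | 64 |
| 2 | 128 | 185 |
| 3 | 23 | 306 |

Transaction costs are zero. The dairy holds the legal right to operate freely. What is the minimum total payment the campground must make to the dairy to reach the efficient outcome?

Left alone the dairy would choose level 3 (marginal profit stays positive).
Efficient level: k* = 1 (marginal profit ≥ marginal odour cost through 1).
The campground must at least cover the dairy's forgone profit from cutting 3→1: 128 + 23 = 151.

151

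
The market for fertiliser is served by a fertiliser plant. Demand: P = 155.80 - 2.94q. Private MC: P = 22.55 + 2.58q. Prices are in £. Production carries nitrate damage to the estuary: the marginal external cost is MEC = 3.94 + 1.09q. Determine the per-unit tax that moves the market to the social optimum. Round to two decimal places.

tax = £25.26 per unit

Social marginal cost = private MC + MEC = 26.49 + 3.67q.
Set SMC = demand: 26.49 + 3.67q = 155.80 - 2.94q → q* = 19.5628.
The Pigouvian tax equals MEC at q*: 3.94 + 1.09×19.5628 = 25.2635.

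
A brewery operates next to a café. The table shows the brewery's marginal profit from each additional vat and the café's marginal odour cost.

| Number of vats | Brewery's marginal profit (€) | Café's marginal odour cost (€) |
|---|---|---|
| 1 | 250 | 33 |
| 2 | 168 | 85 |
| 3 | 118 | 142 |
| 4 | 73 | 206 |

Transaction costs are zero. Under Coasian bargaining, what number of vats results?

2

Bargaining reaches the level where marginal profit last exceeds marginal odour cost.
That holds through level 2 (168 ≥ 85) but not at 3 (118 < 142).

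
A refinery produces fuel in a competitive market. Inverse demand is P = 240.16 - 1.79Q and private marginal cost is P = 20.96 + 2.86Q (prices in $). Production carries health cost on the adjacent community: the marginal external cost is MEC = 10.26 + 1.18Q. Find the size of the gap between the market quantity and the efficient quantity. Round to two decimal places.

Market equilibrium (private): 20.96 + 2.86Q = 240.16 - 1.79Q → Q_m = 47.1398.
Social marginal cost = private MC + MEC = 31.22 + 4.04Q.
Set SMC = demand: 31.22 + 4.04Q = 240.16 - 1.79Q → Q* = 35.8388.
Gap = |47.1398 − 35.8388| = 11.3010.

11.30 units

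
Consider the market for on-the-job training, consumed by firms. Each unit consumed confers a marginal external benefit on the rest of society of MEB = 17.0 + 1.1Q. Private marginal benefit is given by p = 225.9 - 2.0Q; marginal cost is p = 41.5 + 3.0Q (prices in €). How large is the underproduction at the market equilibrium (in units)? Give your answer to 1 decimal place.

Market equilibrium (private): 41.5 + 3.0Q = 225.9 - 2.0Q → Q_m = 36.8800.
Social marginal benefit = demand + MEB = 242.9 - 0.9Q.
Set SMB = MC: 242.9 - 0.9Q = 41.5 + 3.0Q → Q* = 51.6410.
Gap = |36.8800 − 51.6410| = 14.7610.

14.8 units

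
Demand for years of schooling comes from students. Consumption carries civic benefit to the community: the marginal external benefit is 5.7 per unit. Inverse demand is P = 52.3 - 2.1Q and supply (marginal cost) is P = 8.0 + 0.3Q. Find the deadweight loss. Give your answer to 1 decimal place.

Market equilibrium (private): 8.0 + 0.3Q = 52.3 - 2.1Q → Q_m = 18.4583.
Social marginal benefit = demand + MEB = 58.0 - 2.1Q.
Set SMB = MC: 58.0 - 2.1Q = 8.0 + 0.3Q → Q* = 20.8333.
Between Q* and Q_m the wedge SMB − MC runs linearly from 0 to MEB(Q_m), so the loss is a triangle.
DWL = ½ × 2.3750 × 5.7000 = 6.7688.

DWL = 6.8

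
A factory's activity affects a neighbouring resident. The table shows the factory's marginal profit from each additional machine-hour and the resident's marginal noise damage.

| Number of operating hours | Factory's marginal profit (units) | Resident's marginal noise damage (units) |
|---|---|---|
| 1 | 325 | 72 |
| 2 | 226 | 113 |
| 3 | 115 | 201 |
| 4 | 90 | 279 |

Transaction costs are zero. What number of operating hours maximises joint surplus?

Bargaining reaches the level where marginal profit last exceeds marginal noise damage.
That holds through level 2 (226 ≥ 113) but not at 3 (115 < 201).

2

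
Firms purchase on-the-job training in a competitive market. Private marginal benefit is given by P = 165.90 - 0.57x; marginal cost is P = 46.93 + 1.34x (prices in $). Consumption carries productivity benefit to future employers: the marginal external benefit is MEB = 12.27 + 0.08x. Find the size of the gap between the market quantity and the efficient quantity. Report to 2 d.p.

Market equilibrium (private): 46.93 + 1.34x = 165.90 - 0.57x → x_m = 62.2880.
Social marginal benefit = demand + MEB = 178.17 - 0.49x.
Set SMB = MC: 178.17 - 0.49x = 46.93 + 1.34x → x* = 71.7158.
Gap = |62.2880 − 71.7158| = 9.4278.

9.43 units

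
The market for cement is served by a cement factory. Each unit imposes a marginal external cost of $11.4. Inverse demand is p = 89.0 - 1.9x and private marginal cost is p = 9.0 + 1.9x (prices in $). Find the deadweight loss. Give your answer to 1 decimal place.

DWL = $17.1

Market equilibrium (private): 9.0 + 1.9x = 89.0 - 1.9x → x_m = 21.0526.
Social marginal cost = private MC + MEC = 20.4 + 1.9x.
Set SMC = demand: 20.4 + 1.9x = 89.0 - 1.9x → x* = 18.0526.
The loss is the area between SMC and demand from x* to x_m; with linear curves that's a triangle of height MEC(x_m).
DWL = ½ × 3.0000 × 11.4000 = 17.1000.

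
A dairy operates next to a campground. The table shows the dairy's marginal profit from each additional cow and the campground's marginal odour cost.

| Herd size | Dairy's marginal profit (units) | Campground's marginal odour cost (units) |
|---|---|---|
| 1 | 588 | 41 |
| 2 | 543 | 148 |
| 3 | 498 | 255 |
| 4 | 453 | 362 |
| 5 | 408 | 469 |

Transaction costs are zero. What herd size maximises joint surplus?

Bargaining reaches the level where marginal profit last exceeds marginal odour cost.
That holds through level 4 (453 ≥ 362) but not at 5 (408 < 469).

4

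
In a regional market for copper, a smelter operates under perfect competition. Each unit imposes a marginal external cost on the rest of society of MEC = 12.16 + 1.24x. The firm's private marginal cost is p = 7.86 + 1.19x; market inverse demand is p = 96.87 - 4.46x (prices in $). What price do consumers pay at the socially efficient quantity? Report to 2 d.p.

Social marginal cost = private MC + MEC = 20.02 + 2.43x.
Set SMC = demand: 20.02 + 2.43x = 96.87 - 4.46x → x* = 11.1538.
Consumer price on the demand curve at x*: 96.87 − 4.46×11.1538 = 47.1241.

P = $47.12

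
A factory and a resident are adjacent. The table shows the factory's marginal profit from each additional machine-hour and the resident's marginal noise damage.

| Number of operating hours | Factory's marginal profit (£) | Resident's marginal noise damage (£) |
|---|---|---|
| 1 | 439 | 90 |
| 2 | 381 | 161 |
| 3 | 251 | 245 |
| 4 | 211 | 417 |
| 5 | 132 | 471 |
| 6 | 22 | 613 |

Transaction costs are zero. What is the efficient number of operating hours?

Bargaining reaches the level where marginal profit last exceeds marginal noise damage.
That holds through level 3 (251 ≥ 245) but not at 4 (211 < 417).

3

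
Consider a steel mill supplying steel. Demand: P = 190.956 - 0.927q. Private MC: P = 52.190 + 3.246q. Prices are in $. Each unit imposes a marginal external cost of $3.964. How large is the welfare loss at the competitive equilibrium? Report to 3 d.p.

Market equilibrium (private): 52.190 + 3.246q = 190.956 - 0.927q → q_m = 33.2533.
Social marginal cost = private MC + MEC = 56.154 + 3.246q.
Set SMC = demand: 56.154 + 3.246q = 190.956 - 0.927q → q* = 32.3034.
The loss is the area between SMC and demand from q* to q_m; with linear curves that's a triangle of height MEC(q_m).
DWL = ½ × 0.9499 × 3.9640 = 1.8827.

DWL = $1.883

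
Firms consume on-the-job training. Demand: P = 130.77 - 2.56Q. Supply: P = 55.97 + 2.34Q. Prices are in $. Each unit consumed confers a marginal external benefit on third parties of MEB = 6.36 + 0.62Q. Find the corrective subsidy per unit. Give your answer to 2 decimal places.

subsidy = $18.12 per unit

Social marginal benefit = demand + MEB = 137.13 - 1.94Q.
Set SMB = MC: 137.13 - 1.94Q = 55.97 + 2.34Q → Q* = 18.9626.
The Pigouvian subsidy equals MEB at Q*: 6.36 + 0.62×18.9626 = 18.1168.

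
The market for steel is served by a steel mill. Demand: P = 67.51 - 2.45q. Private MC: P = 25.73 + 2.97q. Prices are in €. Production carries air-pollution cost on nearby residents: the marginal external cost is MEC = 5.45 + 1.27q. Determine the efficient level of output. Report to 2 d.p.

Social marginal cost = private MC + MEC = 31.18 + 4.24q.
Set SMC = demand: 31.18 + 4.24q = 67.51 - 2.45q → q* = 5.4305.

q* = 5.43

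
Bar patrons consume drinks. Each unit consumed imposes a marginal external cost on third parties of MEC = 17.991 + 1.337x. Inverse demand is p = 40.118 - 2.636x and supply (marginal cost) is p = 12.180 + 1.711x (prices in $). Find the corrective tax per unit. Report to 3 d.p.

Social marginal benefit = demand − MEC = 22.127 - 3.973x.
Set SMB = MC: 22.127 - 3.973x = 12.180 + 1.711x → x* = 1.7500.
The Pigouvian tax equals MEC at x*: 17.991 + 1.337×1.7500 = 20.3308.

tax = $20.331 per unit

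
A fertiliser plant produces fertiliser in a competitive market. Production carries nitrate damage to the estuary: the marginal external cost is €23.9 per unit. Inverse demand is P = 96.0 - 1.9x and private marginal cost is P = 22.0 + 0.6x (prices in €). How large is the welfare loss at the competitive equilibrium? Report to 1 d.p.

Market equilibrium (private): 22.0 + 0.6x = 96.0 - 1.9x → x_m = 29.6000.
Social marginal cost = private MC + MEC = 45.9 + 0.6x.
Set SMC = demand: 45.9 + 0.6x = 96.0 - 1.9x → x* = 20.0400.
Between x* and x_m the wedge SMC − demand runs linearly from 0 to MEC(x_m), so the loss is a triangle.
DWL = ½ × 9.5600 × 23.9000 = 114.2420.

DWL = €114.2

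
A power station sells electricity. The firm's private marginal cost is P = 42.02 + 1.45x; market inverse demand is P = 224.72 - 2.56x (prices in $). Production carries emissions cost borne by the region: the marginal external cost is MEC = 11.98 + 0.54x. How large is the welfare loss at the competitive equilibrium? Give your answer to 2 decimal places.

Market equilibrium (private): 42.02 + 1.45x = 224.72 - 2.56x → x_m = 45.5611.
Social marginal cost = private MC + MEC = 54.00 + 1.99x.
Set SMC = demand: 54.00 + 1.99x = 224.72 - 2.56x → x* = 37.5209.
The loss is the area between SMC and demand from x* to x_m; with linear curves that's a triangle of height MEC(x_m).
DWL = ½ × 8.0402 × 36.5830 = 147.0673.

DWL = $147.07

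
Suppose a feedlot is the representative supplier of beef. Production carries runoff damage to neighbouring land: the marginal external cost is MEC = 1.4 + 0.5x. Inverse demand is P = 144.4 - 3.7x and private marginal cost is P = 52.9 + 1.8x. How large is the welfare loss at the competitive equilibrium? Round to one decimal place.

DWL = 7.9

Market equilibrium (private): 52.9 + 1.8x = 144.4 - 3.7x → x_m = 16.6364.
Social marginal cost = private MC + MEC = 54.3 + 2.3x.
Set SMC = demand: 54.3 + 2.3x = 144.4 - 3.7x → x* = 15.0167.
Height of the DWL triangle at x_m is SMC(x_m) − demand(x_m) = MEC(x_m) = 9.7182.
DWL = ½ × 1.6197 × 9.7182 = 7.8703.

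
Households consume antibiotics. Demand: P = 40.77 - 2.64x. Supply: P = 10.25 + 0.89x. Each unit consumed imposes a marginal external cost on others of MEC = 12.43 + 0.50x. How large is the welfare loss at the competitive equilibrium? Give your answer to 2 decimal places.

DWL = 34.82

Market equilibrium (private): 10.25 + 0.89x = 40.77 - 2.64x → x_m = 8.6459.
Social marginal benefit = demand − MEC = 28.34 - 3.14x.
Set SMB = MC: 28.34 - 3.14x = 10.25 + 0.89x → x* = 4.4888.
Height of the DWL triangle at x_m is MC(x_m) − SMB(x_m) = MEC(x_m) = 16.7529.
DWL = ½ × 4.1571 × 16.7529 = 34.8217.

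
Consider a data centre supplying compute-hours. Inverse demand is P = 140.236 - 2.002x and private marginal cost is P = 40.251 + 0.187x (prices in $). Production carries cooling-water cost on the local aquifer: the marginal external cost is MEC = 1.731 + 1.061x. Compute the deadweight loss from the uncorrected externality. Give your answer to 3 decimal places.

Market equilibrium (private): 40.251 + 0.187x = 140.236 - 2.002x → x_m = 45.6761.
Social marginal cost = private MC + MEC = 41.982 + 1.248x.
Set SMC = demand: 41.982 + 1.248x = 140.236 - 2.002x → x* = 30.2320.
The welfare-loss triangle has base |x_m − x*| and height MEC(x_m) (the vertical gap between SMC and demand is zero at x* and MEC at x_m).
DWL = ½ × 15.4441 × 50.1934 = 387.5959.

DWL = $387.596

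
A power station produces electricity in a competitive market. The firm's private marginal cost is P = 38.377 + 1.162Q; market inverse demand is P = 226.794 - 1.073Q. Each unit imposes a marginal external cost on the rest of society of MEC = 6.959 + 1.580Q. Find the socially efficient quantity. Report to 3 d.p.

Q* = 47.564

Social marginal cost = private MC + MEC = 45.336 + 2.742Q.
Set SMC = demand: 45.336 + 2.742Q = 226.794 - 1.073Q → Q* = 47.5644.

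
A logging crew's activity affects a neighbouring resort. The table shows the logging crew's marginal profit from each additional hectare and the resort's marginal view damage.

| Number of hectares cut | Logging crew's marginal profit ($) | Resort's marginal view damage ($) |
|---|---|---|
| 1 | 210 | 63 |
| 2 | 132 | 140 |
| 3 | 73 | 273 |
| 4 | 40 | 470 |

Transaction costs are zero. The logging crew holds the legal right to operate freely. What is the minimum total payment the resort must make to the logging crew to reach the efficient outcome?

Left alone the logging crew would choose level 4 (marginal profit stays positive).
Efficient level: k* = 1 (marginal profit ≥ marginal view damage through 1).
The resort must at least cover the logging crew's forgone profit from cutting 4→1: 132 + 73 + 40 = 245.

$245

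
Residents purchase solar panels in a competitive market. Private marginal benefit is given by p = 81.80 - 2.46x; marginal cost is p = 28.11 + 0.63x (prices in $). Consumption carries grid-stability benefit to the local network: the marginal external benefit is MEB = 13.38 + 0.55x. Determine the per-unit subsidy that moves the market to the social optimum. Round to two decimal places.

Social marginal benefit = demand + MEB = 95.18 - 1.91x.
Set SMB = MC: 95.18 - 1.91x = 28.11 + 0.63x → x* = 26.4055.
The Pigouvian subsidy equals MEB at x*: 13.38 + 0.55×26.4055 = 27.9030.

subsidy = $27.90 per unit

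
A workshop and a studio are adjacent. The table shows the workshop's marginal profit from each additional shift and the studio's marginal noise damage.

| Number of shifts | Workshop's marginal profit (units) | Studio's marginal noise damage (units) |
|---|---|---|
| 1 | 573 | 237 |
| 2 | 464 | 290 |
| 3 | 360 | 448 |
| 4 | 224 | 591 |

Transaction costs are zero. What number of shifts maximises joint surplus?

Bargaining reaches the level where marginal profit last exceeds marginal noise damage.
That holds through level 2 (464 ≥ 290) but not at 3 (360 < 448).

2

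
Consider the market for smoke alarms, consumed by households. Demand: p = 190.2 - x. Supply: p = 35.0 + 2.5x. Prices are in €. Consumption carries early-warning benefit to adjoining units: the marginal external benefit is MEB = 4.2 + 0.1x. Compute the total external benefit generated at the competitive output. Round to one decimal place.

€284.6

Market equilibrium (private): 35.0 + 2.5x = 190.2 - x → x_m = 44.3429.
Total external benefit = ∫₀^{x_m} (4.2 + 0.1x) dx = 4.2×44.3429 + ½×0.1×44.3429² = 284.5548.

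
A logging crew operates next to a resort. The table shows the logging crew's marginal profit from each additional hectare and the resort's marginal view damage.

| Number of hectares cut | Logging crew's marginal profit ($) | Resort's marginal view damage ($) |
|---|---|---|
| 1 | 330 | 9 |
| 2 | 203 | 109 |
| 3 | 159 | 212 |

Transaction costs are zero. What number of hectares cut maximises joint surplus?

Bargaining reaches the level where marginal profit last exceeds marginal view damage.
That holds through level 2 (203 ≥ 109) but not at 3 (159 < 212).

2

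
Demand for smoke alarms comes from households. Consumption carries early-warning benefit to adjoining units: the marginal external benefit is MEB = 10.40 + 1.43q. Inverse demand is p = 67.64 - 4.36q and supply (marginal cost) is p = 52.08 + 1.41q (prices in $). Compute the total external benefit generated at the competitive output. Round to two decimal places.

$33.25

Market equilibrium (private): 52.08 + 1.41q = 67.64 - 4.36q → q_m = 2.6967.
Total external benefit = ∫₀^{q_m} (10.40 + 1.43q) dq = 10.40×2.6967 + ½×1.43×2.6967² = 33.2453.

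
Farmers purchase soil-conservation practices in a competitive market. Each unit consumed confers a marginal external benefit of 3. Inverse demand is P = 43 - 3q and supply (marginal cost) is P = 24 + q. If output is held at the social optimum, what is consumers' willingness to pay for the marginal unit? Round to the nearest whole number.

Social marginal benefit = demand + MEB = 46 - 3q.
Set SMB = MC: 46 - 3q = 24 + q → q* = 5.5000.
Consumer price on the demand curve at q*: 43 − 3×5.5000 = 26.5000.

P = 27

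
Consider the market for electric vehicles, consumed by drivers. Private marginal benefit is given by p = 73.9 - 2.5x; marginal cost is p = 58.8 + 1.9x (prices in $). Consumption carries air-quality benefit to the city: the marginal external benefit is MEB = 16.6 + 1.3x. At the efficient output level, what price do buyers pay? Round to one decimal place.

P = $48.3

Social marginal benefit = demand + MEB = 90.5 - 1.2x.
Set SMB = MC: 90.5 - 1.2x = 58.8 + 1.9x → x* = 10.2258.
Consumer price on the demand curve at x*: 73.9 − 2.5×10.2258 = 48.3355.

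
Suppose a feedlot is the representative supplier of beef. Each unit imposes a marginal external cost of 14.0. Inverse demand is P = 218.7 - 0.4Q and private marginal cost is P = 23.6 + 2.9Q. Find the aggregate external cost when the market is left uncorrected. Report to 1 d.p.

827.7

Market equilibrium (private): 23.6 + 2.9Q = 218.7 - 0.4Q → Q_m = 59.1212.
Total external cost = MEC × Q_m = 14.0 × 59.1212 = 827.6968.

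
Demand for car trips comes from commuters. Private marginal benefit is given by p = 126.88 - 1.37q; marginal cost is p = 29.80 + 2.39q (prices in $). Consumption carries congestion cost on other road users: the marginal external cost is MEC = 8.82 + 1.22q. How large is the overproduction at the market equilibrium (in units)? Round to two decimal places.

Market equilibrium (private): 29.80 + 2.39q = 126.88 - 1.37q → q_m = 25.8191.
Social marginal benefit = demand − MEC = 118.06 - 2.59q.
Set SMB = MC: 118.06 - 2.59q = 29.80 + 2.39q → q* = 17.7229.
Gap = |25.8191 − 17.7229| = 8.0962.

8.10 units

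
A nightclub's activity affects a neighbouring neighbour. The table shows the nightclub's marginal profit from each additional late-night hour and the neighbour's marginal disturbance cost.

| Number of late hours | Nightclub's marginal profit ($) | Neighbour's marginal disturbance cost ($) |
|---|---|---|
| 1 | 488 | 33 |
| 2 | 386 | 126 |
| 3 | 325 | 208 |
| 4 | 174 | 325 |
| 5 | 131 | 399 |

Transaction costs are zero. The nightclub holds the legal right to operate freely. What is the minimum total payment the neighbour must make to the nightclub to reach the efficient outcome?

Left alone the nightclub would choose level 5 (marginal profit stays positive).
Efficient level: k* = 3 (marginal profit ≥ marginal disturbance cost through 3).
The neighbour must at least cover the nightclub's forgone profit from cutting 5→3: 174 + 131 = 305.

$305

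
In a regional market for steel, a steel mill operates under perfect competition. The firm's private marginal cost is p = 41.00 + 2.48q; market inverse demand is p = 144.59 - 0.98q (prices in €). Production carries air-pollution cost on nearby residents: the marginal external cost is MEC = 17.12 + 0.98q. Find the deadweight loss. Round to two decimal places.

DWL = €243.08

Market equilibrium (private): 41.00 + 2.48q = 144.59 - 0.98q → q_m = 29.9393.
Social marginal cost = private MC + MEC = 58.12 + 3.46q.
Set SMC = demand: 58.12 + 3.46q = 144.59 - 0.98q → q* = 19.4752.
The welfare-loss triangle has base |q_m − q*| and height MEC(q_m) (the vertical gap between SMC and demand is zero at q* and MEC at q_m).
DWL = ½ × 10.4641 × 46.4605 = 243.0837.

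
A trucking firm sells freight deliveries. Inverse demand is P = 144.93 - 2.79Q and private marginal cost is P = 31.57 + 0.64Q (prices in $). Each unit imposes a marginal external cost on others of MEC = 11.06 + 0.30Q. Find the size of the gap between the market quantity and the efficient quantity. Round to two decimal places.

Market equilibrium (private): 31.57 + 0.64Q = 144.93 - 2.79Q → Q_m = 33.0496.
Social marginal cost = private MC + MEC = 42.63 + 0.94Q.
Set SMC = demand: 42.63 + 0.94Q = 144.93 - 2.79Q → Q* = 27.4263.
Gap = |33.0496 − 27.4263| = 5.6233.

5.62 units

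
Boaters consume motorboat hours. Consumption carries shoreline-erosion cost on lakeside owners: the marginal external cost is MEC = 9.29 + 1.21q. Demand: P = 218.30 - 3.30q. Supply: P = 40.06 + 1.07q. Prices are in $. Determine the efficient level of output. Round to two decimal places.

q* = 30.28

Social marginal benefit = demand − MEC = 209.01 - 4.51q.
Set SMB = MC: 209.01 - 4.51q = 40.06 + 1.07q → q* = 30.2778.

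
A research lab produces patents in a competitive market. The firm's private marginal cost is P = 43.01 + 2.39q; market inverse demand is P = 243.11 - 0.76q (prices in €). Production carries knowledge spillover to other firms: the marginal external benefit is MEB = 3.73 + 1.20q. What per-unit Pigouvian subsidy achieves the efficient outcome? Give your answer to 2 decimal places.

Social marginal cost = private MC − MEB = 39.28 + 1.19q.
Set SMC = demand: 39.28 + 1.19q = 243.11 - 0.76q → q* = 104.5282.
The Pigouvian subsidy equals MEB at q*: 3.73 + 1.20×104.5282 = 129.1638.

subsidy = €129.16 per unit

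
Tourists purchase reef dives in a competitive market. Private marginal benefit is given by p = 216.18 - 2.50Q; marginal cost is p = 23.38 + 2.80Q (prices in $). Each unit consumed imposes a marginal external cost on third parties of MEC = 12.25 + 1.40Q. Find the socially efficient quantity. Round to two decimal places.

Q* = 26.95

Social marginal benefit = demand − MEC = 203.93 - 3.90Q.
Set SMB = MC: 203.93 - 3.90Q = 23.38 + 2.80Q → Q* = 26.9478.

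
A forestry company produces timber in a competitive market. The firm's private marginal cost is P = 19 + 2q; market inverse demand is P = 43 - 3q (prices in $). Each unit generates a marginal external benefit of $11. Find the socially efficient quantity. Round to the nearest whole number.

q* = 7

Social marginal cost = private MC − MEB = 8 + 2q.
Set SMC = demand: 8 + 2q = 43 - 3q → q* = 7.0000.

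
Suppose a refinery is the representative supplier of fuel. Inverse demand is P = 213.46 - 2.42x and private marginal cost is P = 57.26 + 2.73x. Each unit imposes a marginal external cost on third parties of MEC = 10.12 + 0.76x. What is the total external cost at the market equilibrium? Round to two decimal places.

Market equilibrium (private): 57.26 + 2.73x = 213.46 - 2.42x → x_m = 30.3301.
Total external cost = ∫₀^{x_m} (10.12 + 0.76x) dx = 10.12×30.3301 + ½×0.76×30.3301² = 656.5083.

656.51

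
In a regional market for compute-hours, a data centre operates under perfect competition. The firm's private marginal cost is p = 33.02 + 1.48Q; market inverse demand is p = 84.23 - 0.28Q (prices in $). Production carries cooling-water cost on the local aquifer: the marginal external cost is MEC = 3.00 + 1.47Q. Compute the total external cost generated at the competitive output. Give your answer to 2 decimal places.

Market equilibrium (private): 33.02 + 1.48Q = 84.23 - 0.28Q → Q_m = 29.0966.
Total external cost = ∫₀^{Q_m} (3.00 + 1.47Q) dQ = 3.00×29.0966 + ½×1.47×29.0966² = 709.5497.

$709.55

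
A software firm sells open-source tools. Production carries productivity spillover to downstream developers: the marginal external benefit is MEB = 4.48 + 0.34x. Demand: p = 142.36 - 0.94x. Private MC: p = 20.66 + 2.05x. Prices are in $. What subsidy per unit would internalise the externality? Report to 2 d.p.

subsidy = $20.67 per unit

Social marginal cost = private MC − MEB = 16.18 + 1.71x.
Set SMC = demand: 16.18 + 1.71x = 142.36 - 0.94x → x* = 47.6151.
The Pigouvian subsidy equals MEB at x*: 4.48 + 0.34×47.6151 = 20.6691.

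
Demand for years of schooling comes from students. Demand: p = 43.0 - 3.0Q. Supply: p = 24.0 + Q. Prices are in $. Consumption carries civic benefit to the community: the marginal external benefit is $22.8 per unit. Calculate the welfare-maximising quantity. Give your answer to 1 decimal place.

Q* = 10.5

Social marginal benefit = demand + MEB = 65.8 - 3.0Q.
Set SMB = MC: 65.8 - 3.0Q = 24.0 + Q → Q* = 10.4500.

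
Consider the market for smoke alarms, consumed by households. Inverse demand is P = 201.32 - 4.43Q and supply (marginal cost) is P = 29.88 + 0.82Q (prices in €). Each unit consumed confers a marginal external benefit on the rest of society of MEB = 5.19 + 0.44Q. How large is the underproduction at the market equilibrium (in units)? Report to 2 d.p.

4.07 units

Market equilibrium (private): 29.88 + 0.82Q = 201.32 - 4.43Q → Q_m = 32.6552.
Social marginal benefit = demand + MEB = 206.51 - 3.99Q.
Set SMB = MC: 206.51 - 3.99Q = 29.88 + 0.82Q → Q* = 36.7214.
Gap = |32.6552 − 36.7214| = 4.0662.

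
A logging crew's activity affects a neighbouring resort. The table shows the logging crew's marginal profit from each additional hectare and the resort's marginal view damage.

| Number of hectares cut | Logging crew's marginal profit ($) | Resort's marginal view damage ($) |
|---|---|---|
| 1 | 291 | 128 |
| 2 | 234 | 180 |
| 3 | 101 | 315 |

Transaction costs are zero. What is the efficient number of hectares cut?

2

Bargaining reaches the level where marginal profit last exceeds marginal view damage.
That holds through level 2 (234 ≥ 180) but not at 3 (101 < 315).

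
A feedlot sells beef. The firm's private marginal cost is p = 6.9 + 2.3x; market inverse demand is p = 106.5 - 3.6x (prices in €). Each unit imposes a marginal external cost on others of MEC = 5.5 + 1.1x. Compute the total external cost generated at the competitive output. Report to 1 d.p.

€249.6

Market equilibrium (private): 6.9 + 2.3x = 106.5 - 3.6x → x_m = 16.8814.
Total external cost = ∫₀^{x_m} (5.5 + 1.1x) dx = 5.5×16.8814 + ½×1.1×16.8814² = 249.5876.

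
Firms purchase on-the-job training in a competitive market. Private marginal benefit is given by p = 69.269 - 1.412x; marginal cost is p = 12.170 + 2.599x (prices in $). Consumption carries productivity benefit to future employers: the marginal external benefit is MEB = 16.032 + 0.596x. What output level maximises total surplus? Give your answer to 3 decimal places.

Social marginal benefit = demand + MEB = 85.301 - 0.816x.
Set SMB = MC: 85.301 - 0.816x = 12.170 + 2.599x → x* = 21.4146.

x* = 21.415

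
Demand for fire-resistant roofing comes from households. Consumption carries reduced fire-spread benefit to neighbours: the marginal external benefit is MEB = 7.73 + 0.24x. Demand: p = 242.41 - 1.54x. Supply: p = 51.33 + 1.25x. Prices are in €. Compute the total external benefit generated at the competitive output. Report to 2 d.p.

€1092.27

Market equilibrium (private): 51.33 + 1.25x = 242.41 - 1.54x → x_m = 68.4875.
Total external benefit = ∫₀^{x_m} (7.73 + 0.24x) dx = 7.73×68.4875 + ½×0.24×68.4875² = 1092.2729.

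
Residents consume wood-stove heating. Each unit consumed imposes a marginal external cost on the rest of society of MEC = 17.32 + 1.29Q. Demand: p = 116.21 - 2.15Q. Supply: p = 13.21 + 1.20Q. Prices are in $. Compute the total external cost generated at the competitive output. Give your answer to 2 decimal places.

Market equilibrium (private): 13.21 + 1.20Q = 116.21 - 2.15Q → Q_m = 30.7463.
Total external cost = ∫₀^{Q_m} (17.32 + 1.29Q) dQ = 17.32×30.7463 + ½×1.29×30.7463² = 1142.2670.

$1142.27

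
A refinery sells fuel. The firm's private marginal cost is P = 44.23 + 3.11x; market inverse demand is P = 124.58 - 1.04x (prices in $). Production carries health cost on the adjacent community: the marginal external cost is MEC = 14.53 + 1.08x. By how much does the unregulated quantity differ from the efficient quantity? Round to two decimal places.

Market equilibrium (private): 44.23 + 3.11x = 124.58 - 1.04x → x_m = 19.3614.
Social marginal cost = private MC + MEC = 58.76 + 4.19x.
Set SMC = demand: 58.76 + 4.19x = 124.58 - 1.04x → x* = 12.5851.
Gap = |19.3614 − 12.5851| = 6.7763.

6.78 units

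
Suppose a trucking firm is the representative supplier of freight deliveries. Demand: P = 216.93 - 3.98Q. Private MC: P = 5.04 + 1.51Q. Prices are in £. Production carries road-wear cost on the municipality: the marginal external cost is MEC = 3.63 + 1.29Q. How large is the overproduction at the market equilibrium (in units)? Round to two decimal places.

7.88 units

Market equilibrium (private): 5.04 + 1.51Q = 216.93 - 3.98Q → Q_m = 38.5956.
Social marginal cost = private MC + MEC = 8.67 + 2.80Q.
Set SMC = demand: 8.67 + 2.80Q = 216.93 - 3.98Q → Q* = 30.7168.
Gap = |38.5956 − 30.7168| = 7.8788.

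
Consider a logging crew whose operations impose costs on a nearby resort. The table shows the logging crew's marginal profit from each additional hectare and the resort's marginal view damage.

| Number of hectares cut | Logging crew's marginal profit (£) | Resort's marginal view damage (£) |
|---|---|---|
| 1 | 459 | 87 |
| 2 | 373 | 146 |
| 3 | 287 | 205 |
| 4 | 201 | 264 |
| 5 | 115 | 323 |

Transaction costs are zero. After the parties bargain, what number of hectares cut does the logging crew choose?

Bargaining reaches the level where marginal profit last exceeds marginal view damage.
That holds through level 3 (287 ≥ 205) but not at 4 (201 < 264).

3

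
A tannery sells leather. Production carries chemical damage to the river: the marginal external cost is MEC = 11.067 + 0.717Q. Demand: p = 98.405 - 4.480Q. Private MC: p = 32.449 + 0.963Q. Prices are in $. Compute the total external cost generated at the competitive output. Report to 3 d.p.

$186.746

Market equilibrium (private): 32.449 + 0.963Q = 98.405 - 4.480Q → Q_m = 12.1176.
Total external cost = ∫₀^{Q_m} (11.067 + 0.717Q) dQ = 11.067×12.1176 + ½×0.717×12.1176² = 186.7463.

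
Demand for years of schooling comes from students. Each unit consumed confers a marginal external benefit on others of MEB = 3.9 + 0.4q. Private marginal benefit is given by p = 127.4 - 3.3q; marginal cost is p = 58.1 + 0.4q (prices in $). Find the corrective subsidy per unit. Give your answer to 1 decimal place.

Social marginal benefit = demand + MEB = 131.3 - 2.9q.
Set SMB = MC: 131.3 - 2.9q = 58.1 + 0.4q → q* = 22.1818.
The Pigouvian subsidy equals MEB at q*: 3.9 + 0.4×22.1818 = 12.7727.

subsidy = $12.8 per unit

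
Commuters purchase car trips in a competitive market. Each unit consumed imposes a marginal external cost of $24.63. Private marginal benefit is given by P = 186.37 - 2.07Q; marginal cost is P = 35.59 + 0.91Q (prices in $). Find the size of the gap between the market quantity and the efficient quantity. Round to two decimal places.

8.27 units

Market equilibrium (private): 35.59 + 0.91Q = 186.37 - 2.07Q → Q_m = 50.5973.
Social marginal benefit = demand − MEC = 161.74 - 2.07Q.
Set SMB = MC: 161.74 - 2.07Q = 35.59 + 0.91Q → Q* = 42.3322.
Gap = |50.5973 − 42.3322| = 8.2651.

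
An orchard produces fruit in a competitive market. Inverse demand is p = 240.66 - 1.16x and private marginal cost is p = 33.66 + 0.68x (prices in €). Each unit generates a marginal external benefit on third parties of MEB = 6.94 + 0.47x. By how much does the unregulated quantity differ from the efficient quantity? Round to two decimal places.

Market equilibrium (private): 33.66 + 0.68x = 240.66 - 1.16x → x_m = 112.5000.
Social marginal cost = private MC − MEB = 26.72 + 0.21x.
Set SMC = demand: 26.72 + 0.21x = 240.66 - 1.16x → x* = 156.1606.
Gap = |112.5000 − 156.1606| = 43.6606.

43.66 units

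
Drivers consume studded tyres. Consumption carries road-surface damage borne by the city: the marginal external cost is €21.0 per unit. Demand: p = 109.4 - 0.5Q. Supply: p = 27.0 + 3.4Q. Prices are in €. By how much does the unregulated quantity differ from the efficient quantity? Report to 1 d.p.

Market equilibrium (private): 27.0 + 3.4Q = 109.4 - 0.5Q → Q_m = 21.1282.
Social marginal benefit = demand − MEC = 88.4 - 0.5Q.
Set SMB = MC: 88.4 - 0.5Q = 27.0 + 3.4Q → Q* = 15.7436.
Gap = |21.1282 − 15.7436| = 5.3846.

5.4 units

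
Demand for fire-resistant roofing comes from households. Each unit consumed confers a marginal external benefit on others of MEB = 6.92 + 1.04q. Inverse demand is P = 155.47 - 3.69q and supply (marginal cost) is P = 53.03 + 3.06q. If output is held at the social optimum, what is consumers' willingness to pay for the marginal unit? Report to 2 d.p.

Social marginal benefit = demand + MEB = 162.39 - 2.65q.
Set SMB = MC: 162.39 - 2.65q = 53.03 + 3.06q → q* = 19.1524.
Consumer price on the demand curve at q*: 155.47 − 3.69×19.1524 = 84.7976.

P = 84.80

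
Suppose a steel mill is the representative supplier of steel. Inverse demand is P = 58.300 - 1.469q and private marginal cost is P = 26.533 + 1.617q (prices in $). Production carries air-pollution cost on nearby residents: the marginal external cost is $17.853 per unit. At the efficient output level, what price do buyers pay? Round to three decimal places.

Social marginal cost = private MC + MEC = 44.386 + 1.617q.
Set SMC = demand: 44.386 + 1.617q = 58.300 - 1.469q → q* = 4.5087.
Consumer price on the demand curve at q*: 58.300 − 1.469×4.5087 = 51.6767.

P = $51.677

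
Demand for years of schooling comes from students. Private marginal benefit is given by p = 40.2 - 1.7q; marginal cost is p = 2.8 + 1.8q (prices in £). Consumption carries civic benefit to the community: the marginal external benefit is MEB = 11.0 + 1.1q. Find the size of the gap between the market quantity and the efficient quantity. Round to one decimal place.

9.5 units

Market equilibrium (private): 2.8 + 1.8q = 40.2 - 1.7q → q_m = 10.6857.
Social marginal benefit = demand + MEB = 51.2 - 0.6q.
Set SMB = MC: 51.2 - 0.6q = 2.8 + 1.8q → q* = 20.1667.
Gap = |10.6857 − 20.1667| = 9.4810.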